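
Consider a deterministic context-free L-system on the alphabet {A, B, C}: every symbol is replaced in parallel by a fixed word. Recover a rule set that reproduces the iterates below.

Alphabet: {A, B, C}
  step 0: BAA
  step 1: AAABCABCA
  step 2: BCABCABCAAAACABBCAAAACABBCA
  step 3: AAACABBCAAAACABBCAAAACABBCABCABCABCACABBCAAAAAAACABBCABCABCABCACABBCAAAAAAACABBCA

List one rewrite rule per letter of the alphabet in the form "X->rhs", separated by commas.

  step 2 ⇒ step 3: BCABCABCAAAACABBCAAAACABBCA ⇒ AAA·CAB·BCA·AAA·CAB·BCA·AAA·CAB·BCA·BCA·BCA·BCA·CAB·BCA·AAA·AAA·CAB·BCA·BCA·BCA·BCA·CAB·BCA·AAA·AAA·CAB·BCA
    A ↦ BCA
    B ↦ AAA
    C ↦ CAB

A->BCA, B->AAA, C->CAB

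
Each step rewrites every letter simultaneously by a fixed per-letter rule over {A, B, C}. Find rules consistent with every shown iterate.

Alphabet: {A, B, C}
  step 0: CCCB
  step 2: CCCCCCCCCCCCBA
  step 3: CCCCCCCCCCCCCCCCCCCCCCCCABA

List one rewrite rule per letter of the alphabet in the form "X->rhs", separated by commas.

  step 2 ⇒ step 3: CCCCCCCCCCCCBA ⇒ CC·CC·CC·CC·CC·CC·CC·CC·CC·CC·CC·CC·A·BA
    A ↦ BA
    B ↦ A
    C ↦ CC

A->BA, B->A, C->CC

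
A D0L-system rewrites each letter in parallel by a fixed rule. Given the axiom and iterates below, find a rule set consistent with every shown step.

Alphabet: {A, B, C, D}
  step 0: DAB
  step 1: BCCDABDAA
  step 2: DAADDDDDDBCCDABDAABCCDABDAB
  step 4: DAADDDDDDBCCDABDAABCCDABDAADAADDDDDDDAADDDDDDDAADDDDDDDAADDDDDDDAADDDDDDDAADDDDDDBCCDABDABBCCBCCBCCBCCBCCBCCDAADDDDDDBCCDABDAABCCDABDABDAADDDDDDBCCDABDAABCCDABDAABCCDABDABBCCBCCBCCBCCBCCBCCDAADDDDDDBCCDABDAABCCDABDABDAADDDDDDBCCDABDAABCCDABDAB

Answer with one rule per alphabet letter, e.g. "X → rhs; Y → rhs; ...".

A->DAB, B->DAA, C->DDD, D->BCC

  step 1 ⇒ step 2: BCCDABDAA ⇒ DAA·DDD·DDD·BCC·DAB·DAA·BCC·DAB·DAB
    A ↦ DAB
    B ↦ DAA
    C ↦ DDD
    D ↦ BCC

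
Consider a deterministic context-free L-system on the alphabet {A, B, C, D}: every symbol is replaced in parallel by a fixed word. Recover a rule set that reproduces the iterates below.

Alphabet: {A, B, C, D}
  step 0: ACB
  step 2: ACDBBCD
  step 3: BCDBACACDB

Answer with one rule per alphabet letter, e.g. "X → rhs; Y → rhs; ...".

A->BC, B->AC, C->D, D->B

  step 2 ⇒ step 3: ACDBBCD ⇒ BC·D·B·AC·AC·D·B
    A ↦ BC
    B ↦ AC
    C ↦ D
    D ↦ B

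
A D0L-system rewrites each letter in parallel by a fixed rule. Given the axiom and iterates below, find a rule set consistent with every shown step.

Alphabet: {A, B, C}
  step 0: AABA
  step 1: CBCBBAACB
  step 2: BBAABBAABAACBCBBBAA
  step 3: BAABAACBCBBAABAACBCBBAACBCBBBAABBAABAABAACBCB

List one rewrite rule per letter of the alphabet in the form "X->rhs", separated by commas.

  step 2 ⇒ step 3: BBAABBAABAACBCBBBAA ⇒ BAA·BAA·CB·CB·BAA·BAA·CB·CB·BAA·CB·CB·B·BAA·B·BAA·BAA·BAA·CB·CB
    A ↦ CB
    B ↦ BAA
    C ↦ B

A->CB, B->BAA, C->B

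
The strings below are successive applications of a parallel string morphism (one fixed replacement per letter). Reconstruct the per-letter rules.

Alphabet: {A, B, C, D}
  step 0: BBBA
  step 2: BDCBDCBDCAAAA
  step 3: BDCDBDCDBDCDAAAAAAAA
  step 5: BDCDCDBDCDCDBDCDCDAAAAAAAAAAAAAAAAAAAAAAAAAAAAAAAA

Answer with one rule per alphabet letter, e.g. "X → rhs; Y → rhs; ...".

  step 2 ⇒ step 3: BDCBDCBDCAAAA ⇒ BD·C·D·BD·C·D·BD·C·D·AA·AA·AA·AA
    A ↦ AA
    B ↦ BD
    C ↦ D
    D ↦ C

A->AA, B->BD, C->D, D->C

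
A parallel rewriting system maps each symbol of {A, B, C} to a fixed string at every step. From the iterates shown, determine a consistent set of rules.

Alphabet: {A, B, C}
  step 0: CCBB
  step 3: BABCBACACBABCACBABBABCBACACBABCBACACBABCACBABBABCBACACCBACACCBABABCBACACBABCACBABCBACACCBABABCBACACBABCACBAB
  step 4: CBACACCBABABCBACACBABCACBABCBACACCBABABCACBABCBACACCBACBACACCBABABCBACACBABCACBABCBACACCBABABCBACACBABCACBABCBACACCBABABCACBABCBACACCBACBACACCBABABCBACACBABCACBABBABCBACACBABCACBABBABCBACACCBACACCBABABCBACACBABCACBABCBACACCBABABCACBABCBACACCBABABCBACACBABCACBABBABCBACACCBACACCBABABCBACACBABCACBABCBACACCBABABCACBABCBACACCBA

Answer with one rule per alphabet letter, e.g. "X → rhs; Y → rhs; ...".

A->CAC, B->CBA, C->BAB

  step 3 ⇒ step 4: BABCBACACBABCACBABBABCBACACBABCBACACBABCACBABBABCBACACCBACACCBABABCBACACBABCACBABCBACACCBABABCBACACBABCACBAB ⇒ CBA·CAC·CBA·BAB·CBA·CAC·BAB·CAC·BAB·CBA·CAC·CBA·BAB·CAC·BAB·CBA·CAC·CBA·CBA·CAC·CBA·BAB·CBA·CAC·BAB·CAC·BAB·CBA·CAC·CBA·BAB·CBA·CAC·BAB·CAC·BAB·CBA·CAC·CBA·BAB·CAC·BAB·CBA·CAC·CBA·CBA·CAC·CBA·BAB·CBA·CAC·BAB·CAC·BAB·BAB·CBA·CAC·BAB·CAC·BAB·BAB·CBA·CAC·CBA·CAC·CBA·BAB·CBA·CAC·BAB·CAC·BAB·CBA·CAC·CBA·BAB·CAC·BAB·CBA·CAC·CBA·BAB·CBA·CAC·BAB·CAC·BAB·BAB·CBA·CAC·CBA·CAC·CBA·BAB·CBA·CAC·BAB·CAC·BAB·CBA·CAC·CBA·BAB·CAC·BAB·CBA·CAC·CBA
    A ↦ CAC
    B ↦ CBA
    C ↦ BAB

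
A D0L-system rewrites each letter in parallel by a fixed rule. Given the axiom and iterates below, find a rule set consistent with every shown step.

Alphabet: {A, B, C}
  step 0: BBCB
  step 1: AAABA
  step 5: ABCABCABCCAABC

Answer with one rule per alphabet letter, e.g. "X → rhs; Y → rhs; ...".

  step 0 ⇒ step 1: BBCB ⇒ A·A·AB·A
    B ↦ A
    C ↦ AB
    A ↦ C  (constrained at step 1)

A->C, B->A, C->AB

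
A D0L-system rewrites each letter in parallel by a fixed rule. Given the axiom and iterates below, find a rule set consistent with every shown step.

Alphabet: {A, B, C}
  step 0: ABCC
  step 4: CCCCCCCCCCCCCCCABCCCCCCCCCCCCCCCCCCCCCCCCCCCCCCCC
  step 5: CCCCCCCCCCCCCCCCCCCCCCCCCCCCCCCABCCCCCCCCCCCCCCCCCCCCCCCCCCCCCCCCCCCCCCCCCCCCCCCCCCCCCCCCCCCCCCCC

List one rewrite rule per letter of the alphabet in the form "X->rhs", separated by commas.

A->C, B->AB, C->CC

  step 4 ⇒ step 5: CCCCCCCCCCCCCCCABCCCCCCCCCCCCCCCCCCCCCCCCCCCCCCCC ⇒ CC·CC·CC·CC·CC·CC·CC·CC·CC·CC·CC·CC·CC·CC·CC·C·AB·CC·CC·CC·CC·CC·CC·CC·CC·CC·CC·CC·CC·CC·CC·CC·CC·CC·CC·CC·CC·CC·CC·CC·CC·CC·CC·CC·CC·CC·CC·CC·CC
    A ↦ C
    B ↦ AB
    C ↦ CC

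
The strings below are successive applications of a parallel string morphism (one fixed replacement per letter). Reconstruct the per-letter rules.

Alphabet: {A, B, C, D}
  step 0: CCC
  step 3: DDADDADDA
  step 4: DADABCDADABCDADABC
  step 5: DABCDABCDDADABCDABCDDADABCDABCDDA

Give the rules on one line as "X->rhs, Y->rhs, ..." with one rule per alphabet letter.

A->BC, B->DD, C->A, D->DA

  step 4 ⇒ step 5: DADABCDADABCDADABC ⇒ DA·BC·DA·BC·DD·A·DA·BC·DA·BC·DD·A·DA·BC·DA·BC·DD·A
    A ↦ BC
    B ↦ DD
    C ↦ A
    D ↦ DA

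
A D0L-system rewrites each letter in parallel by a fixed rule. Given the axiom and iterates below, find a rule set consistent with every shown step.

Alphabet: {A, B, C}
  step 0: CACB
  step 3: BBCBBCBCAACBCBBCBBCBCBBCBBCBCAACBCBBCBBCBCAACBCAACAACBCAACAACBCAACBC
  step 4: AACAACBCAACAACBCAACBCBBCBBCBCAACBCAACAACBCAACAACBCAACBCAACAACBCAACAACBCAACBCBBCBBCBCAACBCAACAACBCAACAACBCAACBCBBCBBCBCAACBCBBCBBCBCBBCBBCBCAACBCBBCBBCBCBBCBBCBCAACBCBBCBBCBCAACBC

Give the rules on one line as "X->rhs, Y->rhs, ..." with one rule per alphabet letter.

A->BBC, B->AAC, C->BC

  step 3 ⇒ step 4: BBCBBCBCAACBCBBCBBCBCBBCBBCBCAACBCBBCBBCBCAACBCAACAACBCAACAACBCAACBC ⇒ AAC·AAC·BC·AAC·AAC·BC·AAC·BC·BBC·BBC·BC·AAC·BC·AAC·AAC·BC·AAC·AAC·BC·AAC·BC·AAC·AAC·BC·AAC·AAC·BC·AAC·BC·BBC·BBC·BC·AAC·BC·AAC·AAC·BC·AAC·AAC·BC·AAC·BC·BBC·BBC·BC·AAC·BC·BBC·BBC·BC·BBC·BBC·BC·AAC·BC·BBC·BBC·BC·BBC·BBC·BC·AAC·BC·BBC·BBC·BC·AAC·BC
    A ↦ BBC
    B ↦ AAC
    C ↦ BC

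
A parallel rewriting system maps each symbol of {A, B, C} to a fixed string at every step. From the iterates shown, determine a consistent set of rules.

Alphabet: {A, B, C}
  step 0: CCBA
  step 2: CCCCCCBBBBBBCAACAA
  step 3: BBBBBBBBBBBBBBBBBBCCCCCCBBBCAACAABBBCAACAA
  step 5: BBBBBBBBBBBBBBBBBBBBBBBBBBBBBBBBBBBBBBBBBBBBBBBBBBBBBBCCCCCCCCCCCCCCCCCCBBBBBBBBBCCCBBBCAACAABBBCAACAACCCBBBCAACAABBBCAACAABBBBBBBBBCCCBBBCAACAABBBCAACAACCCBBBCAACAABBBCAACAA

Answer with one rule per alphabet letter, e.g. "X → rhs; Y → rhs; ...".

  step 2 ⇒ step 3: CCCCCCBBBBBBCAACAA ⇒ BBB·BBB·BBB·BBB·BBB·BBB·C·C·C·C·C·C·BBB·CAA·CAA·BBB·CAA·CAA
    A ↦ CAA
    B ↦ C
    C ↦ BBB

A->CAA, B->C, C->BBB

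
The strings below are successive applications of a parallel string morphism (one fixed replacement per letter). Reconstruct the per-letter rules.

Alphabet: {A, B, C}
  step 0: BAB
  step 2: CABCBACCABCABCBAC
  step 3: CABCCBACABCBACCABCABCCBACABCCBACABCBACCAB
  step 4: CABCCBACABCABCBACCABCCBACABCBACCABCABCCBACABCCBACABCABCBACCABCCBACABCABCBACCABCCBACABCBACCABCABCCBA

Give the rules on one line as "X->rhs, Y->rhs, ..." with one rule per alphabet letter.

A->C, B->CBA, C->CAB

  step 3 ⇒ step 4: CABCCBACABCBACCABCABCCBACABCCBACABCBACCAB ⇒ CAB·C·CBA·CAB·CAB·CBA·C·CAB·C·CBA·CAB·CBA·C·CAB·CAB·C·CBA·CAB·C·CBA·CAB·CAB·CBA·C·CAB·C·CBA·CAB·CAB·CBA·C·CAB·C·CBA·CAB·CBA·C·CAB·CAB·C·CBA
    A ↦ C
    B ↦ CBA
    C ↦ CAB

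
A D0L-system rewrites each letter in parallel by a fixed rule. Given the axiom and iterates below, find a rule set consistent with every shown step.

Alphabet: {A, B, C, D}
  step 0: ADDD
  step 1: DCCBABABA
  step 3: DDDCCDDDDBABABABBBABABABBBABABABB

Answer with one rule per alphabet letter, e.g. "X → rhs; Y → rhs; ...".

  step 0 ⇒ step 1: ADDD ⇒ DCC·BA·BA·BA
    A ↦ DCC
    D ↦ BA
    B ↦ DD  (constrained at step 1)
    C ↦ B  (constrained at step 1)

A->DCC, B->DD, C->B, D->BA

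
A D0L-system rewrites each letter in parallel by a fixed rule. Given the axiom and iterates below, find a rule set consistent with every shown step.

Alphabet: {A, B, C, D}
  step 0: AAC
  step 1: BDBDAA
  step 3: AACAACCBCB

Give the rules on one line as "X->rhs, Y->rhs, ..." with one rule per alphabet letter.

A->BD, B->C, C->AA, D->B

  step 0 ⇒ step 1: AAC ⇒ BD·BD·AA
    A ↦ BD
    C ↦ AA
    B ↦ C  (constrained at step 1)
    D ↦ B  (constrained at step 1)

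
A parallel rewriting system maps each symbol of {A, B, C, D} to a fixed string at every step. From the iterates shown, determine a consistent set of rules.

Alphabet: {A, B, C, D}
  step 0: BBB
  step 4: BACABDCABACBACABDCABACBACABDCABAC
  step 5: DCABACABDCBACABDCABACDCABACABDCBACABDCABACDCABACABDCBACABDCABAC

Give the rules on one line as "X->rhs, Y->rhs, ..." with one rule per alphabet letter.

  step 4 ⇒ step 5: BACABDCABACBACABDCABACBACABDCABAC ⇒ DC·AB·AC·AB·DC·B·AC·AB·DC·AB·AC·DC·AB·AC·AB·DC·B·AC·AB·DC·AB·AC·DC·AB·AC·AB·DC·B·AC·AB·DC·AB·AC
    A ↦ AB
    B ↦ DC
    C ↦ AC
    D ↦ B

A->AB, B->DC, C->AC, D->B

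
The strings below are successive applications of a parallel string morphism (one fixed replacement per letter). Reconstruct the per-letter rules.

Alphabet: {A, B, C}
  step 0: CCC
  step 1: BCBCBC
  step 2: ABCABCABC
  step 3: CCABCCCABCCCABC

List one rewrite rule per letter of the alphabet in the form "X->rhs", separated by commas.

A->CC, B->A, C->BC

  step 2 ⇒ step 3: ABCABCABC ⇒ CC·A·BC·CC·A·BC·CC·A·BC
    A ↦ CC
    B ↦ A
    C ↦ BC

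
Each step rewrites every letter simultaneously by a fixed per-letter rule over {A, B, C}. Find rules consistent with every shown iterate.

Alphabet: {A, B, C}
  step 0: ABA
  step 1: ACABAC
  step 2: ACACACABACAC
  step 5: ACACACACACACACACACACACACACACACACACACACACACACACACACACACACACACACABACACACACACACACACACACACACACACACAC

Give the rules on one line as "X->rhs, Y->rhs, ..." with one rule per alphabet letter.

  step 1 ⇒ step 2: ACABAC ⇒ AC·AC·AC·AB·AC·AC
    A ↦ AC
    B ↦ AB
    C ↦ AC

A->AC, B->AB, C->AC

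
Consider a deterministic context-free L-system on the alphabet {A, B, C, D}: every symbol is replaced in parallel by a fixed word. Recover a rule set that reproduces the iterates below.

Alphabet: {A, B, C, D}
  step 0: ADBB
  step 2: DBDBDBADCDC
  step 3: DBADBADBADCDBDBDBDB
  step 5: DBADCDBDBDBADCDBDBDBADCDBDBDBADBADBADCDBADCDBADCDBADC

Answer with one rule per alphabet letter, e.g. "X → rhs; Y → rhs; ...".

  step 2 ⇒ step 3: DBDBDBADCDC ⇒ DB·A·DB·A·DB·A·DC·DB·DB·DB·DB
    A ↦ DC
    B ↦ A
    C ↦ DB
    D ↦ DB

A->DC, B->A, C->DB, D->DB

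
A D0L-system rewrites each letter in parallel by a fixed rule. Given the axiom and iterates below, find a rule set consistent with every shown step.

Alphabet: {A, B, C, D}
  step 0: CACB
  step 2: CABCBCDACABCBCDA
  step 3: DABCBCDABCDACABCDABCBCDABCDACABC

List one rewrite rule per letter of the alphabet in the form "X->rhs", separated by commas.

A->BC, B->BC, C->DA, D->CA

  step 2 ⇒ step 3: CABCBCDACABCBCDA ⇒ DA·BC·BC·DA·BC·DA·CA·BC·DA·BC·BC·DA·BC·DA·CA·BC
    A ↦ BC
    B ↦ BC
    C ↦ DA
    D ↦ CA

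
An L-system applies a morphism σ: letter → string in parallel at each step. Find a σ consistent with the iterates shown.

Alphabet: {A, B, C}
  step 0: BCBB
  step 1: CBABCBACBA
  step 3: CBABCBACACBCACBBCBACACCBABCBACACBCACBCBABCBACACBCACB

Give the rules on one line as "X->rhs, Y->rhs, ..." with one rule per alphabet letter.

A->CAC, B->CBA, C->B

  step 0 ⇒ step 1: BCBB ⇒ CBA·B·CBA·CBA
    B ↦ CBA
    C ↦ B
    A ↦ CAC  (constrained at step 1)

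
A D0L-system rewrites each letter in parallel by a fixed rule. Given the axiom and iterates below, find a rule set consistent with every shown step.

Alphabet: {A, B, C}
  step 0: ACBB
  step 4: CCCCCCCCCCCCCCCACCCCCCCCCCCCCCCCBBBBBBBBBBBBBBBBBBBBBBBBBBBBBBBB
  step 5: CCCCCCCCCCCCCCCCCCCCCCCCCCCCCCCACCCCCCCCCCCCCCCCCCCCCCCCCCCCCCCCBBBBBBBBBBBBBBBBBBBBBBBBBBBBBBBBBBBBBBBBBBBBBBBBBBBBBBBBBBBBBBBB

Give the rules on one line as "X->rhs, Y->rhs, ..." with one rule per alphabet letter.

  step 4 ⇒ step 5: CCCCCCCCCCCCCCCACCCCCCCCCCCCCCCCBBBBBBBBBBBBBBBBBBBBBBBBBBBBBBBB ⇒ CC·CC·CC·CC·CC·CC·CC·CC·CC·CC·CC·CC·CC·CC·CC·CA·CC·CC·CC·CC·CC·CC·CC·CC·CC·CC·CC·CC·CC·CC·CC·CC·BB·BB·BB·BB·BB·BB·BB·BB·BB·BB·BB·BB·BB·BB·BB·BB·BB·BB·BB·BB·BB·BB·BB·BB·BB·BB·BB·BB·BB·BB·BB·BB
    A ↦ CA
    B ↦ BB
    C ↦ CC

A->CA, B->BB, C->CC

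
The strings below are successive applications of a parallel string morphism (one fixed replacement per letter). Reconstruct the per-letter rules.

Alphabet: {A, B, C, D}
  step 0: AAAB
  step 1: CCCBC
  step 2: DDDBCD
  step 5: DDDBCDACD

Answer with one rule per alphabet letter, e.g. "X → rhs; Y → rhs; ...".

  step 1 ⇒ step 2: CCCBC ⇒ D·D·D·BC·D
    B ↦ BC
    C ↦ D
  step 0 ⇒ step 1: AAAB ⇒ C·C·C·BC
    A ↦ C
    D ↦ A  (constrained at step 2)

A->C, B->BC, C->D, D->A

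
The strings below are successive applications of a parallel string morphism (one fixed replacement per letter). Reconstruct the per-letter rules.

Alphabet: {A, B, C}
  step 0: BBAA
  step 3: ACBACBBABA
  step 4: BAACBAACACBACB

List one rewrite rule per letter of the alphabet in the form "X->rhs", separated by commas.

  step 3 ⇒ step 4: ACBACBBABA ⇒ B·A·AC·B·A·AC·AC·B·AC·B
    A ↦ B
    B ↦ AC
    C ↦ A

A->B, B->AC, C->A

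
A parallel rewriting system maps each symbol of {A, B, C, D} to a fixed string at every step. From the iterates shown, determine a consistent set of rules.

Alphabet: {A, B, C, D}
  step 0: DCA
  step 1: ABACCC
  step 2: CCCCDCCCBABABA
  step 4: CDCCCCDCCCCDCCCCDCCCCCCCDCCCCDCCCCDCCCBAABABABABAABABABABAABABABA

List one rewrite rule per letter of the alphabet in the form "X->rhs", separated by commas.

  step 1 ⇒ step 2: ABACCC ⇒ CCC·CD·CCC·BA·BA·BA
    A ↦ CCC
    B ↦ CD
    C ↦ BA
  step 0 ⇒ step 1: DCA ⇒ A·BA·CCC
    D ↦ A

A->CCC, B->CD, C->BA, D->A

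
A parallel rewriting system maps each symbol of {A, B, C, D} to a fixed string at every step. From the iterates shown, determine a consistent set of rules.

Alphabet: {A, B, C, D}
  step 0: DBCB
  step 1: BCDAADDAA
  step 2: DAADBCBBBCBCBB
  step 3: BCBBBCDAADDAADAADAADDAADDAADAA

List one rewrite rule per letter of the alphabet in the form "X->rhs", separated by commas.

A->B, B->DAA, C->D, D->BC

  step 2 ⇒ step 3: DAADBCBBBCBCBB ⇒ BC·B·B·BC·DAA·D·DAA·DAA·DAA·D·DAA·D·DAA·DAA
    A ↦ B
    B ↦ DAA
    C ↦ D
    D ↦ BC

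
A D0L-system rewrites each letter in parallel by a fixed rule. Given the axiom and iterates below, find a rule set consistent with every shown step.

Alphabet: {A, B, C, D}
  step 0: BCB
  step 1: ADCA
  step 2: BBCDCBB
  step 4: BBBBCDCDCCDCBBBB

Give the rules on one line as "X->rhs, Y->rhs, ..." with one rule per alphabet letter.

A->BB, B->A, C->DC, D->C

  step 1 ⇒ step 2: ADCA ⇒ BB·C·DC·BB
    A ↦ BB
    C ↦ DC
    D ↦ C
  step 0 ⇒ step 1: BCB ⇒ A·DC·A
    B ↦ A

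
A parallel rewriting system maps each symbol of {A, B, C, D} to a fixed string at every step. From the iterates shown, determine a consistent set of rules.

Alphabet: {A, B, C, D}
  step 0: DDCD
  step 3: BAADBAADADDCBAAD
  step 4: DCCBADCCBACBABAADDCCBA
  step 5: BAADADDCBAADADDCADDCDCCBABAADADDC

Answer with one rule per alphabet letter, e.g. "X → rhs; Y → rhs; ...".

  step 4 ⇒ step 5: DCCBADCCBACBABAADDCCBA ⇒ BA·AD·AD·D·C·BA·AD·AD·D·C·AD·D·C·D·C·C·BA·BA·AD·AD·D·C
    A ↦ C
    B ↦ D
    C ↦ AD
    D ↦ BA

A->C, B->D, C->AD, D->BA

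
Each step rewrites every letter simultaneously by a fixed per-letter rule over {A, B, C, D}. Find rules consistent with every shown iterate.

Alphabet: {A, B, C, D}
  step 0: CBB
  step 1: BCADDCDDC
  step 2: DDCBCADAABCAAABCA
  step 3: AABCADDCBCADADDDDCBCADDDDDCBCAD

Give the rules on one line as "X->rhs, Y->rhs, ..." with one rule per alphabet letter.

  step 2 ⇒ step 3: DDCBCADAABCAAABCA ⇒ A·A·BCA·DDC·BCA·D·A·D·D·DDC·BCA·D·D·D·DDC·BCA·D
    A ↦ D
    B ↦ DDC
    C ↦ BCA
    D ↦ A

A->D, B->DDC, C->BCA, D->A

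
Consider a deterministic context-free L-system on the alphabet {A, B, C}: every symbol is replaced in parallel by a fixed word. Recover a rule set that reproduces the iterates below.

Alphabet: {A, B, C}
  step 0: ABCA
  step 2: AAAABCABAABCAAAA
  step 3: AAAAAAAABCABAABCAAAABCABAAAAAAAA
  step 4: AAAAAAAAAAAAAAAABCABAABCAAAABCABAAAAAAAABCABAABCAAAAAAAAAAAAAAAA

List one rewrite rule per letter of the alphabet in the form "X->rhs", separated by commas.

  step 3 ⇒ step 4: AAAAAAAABCABAABCAAAABCABAAAAAAAA ⇒ AA·AA·AA·AA·AA·AA·AA·AA·BC·AB·AA·BC·AA·AA·BC·AB·AA·AA·AA·AA·BC·AB·AA·BC·AA·AA·AA·AA·AA·AA·AA·AA
    A ↦ AA
    B ↦ BC
    C ↦ AB

A->AA, B->BC, C->AB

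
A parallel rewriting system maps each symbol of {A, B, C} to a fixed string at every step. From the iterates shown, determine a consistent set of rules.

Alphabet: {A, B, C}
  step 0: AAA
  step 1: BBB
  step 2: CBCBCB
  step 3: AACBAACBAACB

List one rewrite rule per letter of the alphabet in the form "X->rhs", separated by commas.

A->B, B->CB, C->AA

  step 2 ⇒ step 3: CBCBCB ⇒ AA·CB·AA·CB·AA·CB
    B ↦ CB
    C ↦ AA
  step 0 ⇒ step 1: AAA ⇒ B·B·B
    A ↦ B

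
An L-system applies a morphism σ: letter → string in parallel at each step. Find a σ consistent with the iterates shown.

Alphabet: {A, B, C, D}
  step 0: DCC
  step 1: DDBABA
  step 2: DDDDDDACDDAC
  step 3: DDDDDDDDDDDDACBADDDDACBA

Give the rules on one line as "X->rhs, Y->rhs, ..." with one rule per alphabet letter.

  step 2 ⇒ step 3: DDDDDDACDDAC ⇒ DD·DD·DD·DD·DD·DD·AC·BA·DD·DD·AC·BA
    A ↦ AC
    C ↦ BA
    D ↦ DD
  step 1 ⇒ step 2: DDBABA ⇒ DD·DD·DD·AC·DD·AC
    B ↦ DD

A->AC, B->DD, C->BA, D->DD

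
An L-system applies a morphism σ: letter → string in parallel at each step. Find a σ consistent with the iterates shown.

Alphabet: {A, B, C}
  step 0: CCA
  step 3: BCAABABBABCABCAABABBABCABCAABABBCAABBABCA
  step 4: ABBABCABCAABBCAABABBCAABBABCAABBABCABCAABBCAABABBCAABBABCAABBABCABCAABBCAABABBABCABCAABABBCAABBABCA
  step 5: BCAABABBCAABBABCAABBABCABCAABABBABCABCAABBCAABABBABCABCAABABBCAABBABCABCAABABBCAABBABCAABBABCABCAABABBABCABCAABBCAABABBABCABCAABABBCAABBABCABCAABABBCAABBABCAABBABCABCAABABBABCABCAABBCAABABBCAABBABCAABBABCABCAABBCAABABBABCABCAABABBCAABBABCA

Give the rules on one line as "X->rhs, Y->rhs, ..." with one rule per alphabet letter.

  step 4 ⇒ step 5: ABBABCABCAABBCAABABBCAABBABCAABBABCABCAABBCAABABBCAABBABCAABBABCABCAABBCAABABBABCABCAABABBCAABBABCA ⇒ BCA·AB·AB·BCA·AB·BA·BCA·AB·BA·BCA·BCA·AB·AB·BA·BCA·BCA·AB·BCA·AB·AB·BA·BCA·BCA·AB·AB·BCA·AB·BA·BCA·BCA·AB·AB·BCA·AB·BA·BCA·AB·BA·BCA·BCA·AB·AB·BA·BCA·BCA·AB·BCA·AB·AB·BA·BCA·BCA·AB·AB·BCA·AB·BA·BCA·BCA·AB·AB·BCA·AB·BA·BCA·AB·BA·BCA·BCA·AB·AB·BA·BCA·BCA·AB·BCA·AB·AB·BCA·AB·BA·BCA·AB·BA·BCA·BCA·AB·BCA·AB·AB·BA·BCA·BCA·AB·AB·BCA·AB·BA·BCA
    A ↦ BCA
    B ↦ AB
    C ↦ BA

A->BCA, B->AB, C->BA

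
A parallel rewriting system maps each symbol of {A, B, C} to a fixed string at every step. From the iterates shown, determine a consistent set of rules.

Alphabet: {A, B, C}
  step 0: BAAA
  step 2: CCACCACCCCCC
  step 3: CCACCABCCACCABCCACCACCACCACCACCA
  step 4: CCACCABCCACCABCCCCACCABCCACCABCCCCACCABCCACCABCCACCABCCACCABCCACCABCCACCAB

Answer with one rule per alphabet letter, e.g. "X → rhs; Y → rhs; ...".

A->B, B->CC, C->CCA

  step 3 ⇒ step 4: CCACCABCCACCABCCACCACCACCACCACCA ⇒ CCA·CCA·B·CCA·CCA·B·CC·CCA·CCA·B·CCA·CCA·B·CC·CCA·CCA·B·CCA·CCA·B·CCA·CCA·B·CCA·CCA·B·CCA·CCA·B·CCA·CCA·B
    A ↦ B
    B ↦ CC
    C ↦ CCA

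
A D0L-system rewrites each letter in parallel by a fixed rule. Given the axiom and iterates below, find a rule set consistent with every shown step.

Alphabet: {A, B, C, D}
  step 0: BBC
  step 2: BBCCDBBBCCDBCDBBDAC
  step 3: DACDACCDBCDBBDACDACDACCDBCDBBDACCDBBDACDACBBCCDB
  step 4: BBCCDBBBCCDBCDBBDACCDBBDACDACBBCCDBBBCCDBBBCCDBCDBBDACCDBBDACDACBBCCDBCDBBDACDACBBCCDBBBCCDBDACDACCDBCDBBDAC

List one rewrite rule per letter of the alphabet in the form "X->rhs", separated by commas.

A->BC, B->DAC, C->CDB, D->B

  step 3 ⇒ step 4: DACDACCDBCDBBDACDACDACCDBCDBBDACCDBBDACDACBBCCDB ⇒ B·BC·CDB·B·BC·CDB·CDB·B·DAC·CDB·B·DAC·DAC·B·BC·CDB·B·BC·CDB·B·BC·CDB·CDB·B·DAC·CDB·B·DAC·DAC·B·BC·CDB·CDB·B·DAC·DAC·B·BC·CDB·B·BC·CDB·DAC·DAC·CDB·CDB·B·DAC
    A ↦ BC
    B ↦ DAC
    C ↦ CDB
    D ↦ B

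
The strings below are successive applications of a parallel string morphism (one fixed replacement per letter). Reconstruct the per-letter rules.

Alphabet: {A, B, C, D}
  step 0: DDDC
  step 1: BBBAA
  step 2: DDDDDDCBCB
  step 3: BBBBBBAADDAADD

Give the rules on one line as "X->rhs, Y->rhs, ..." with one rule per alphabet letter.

  step 2 ⇒ step 3: DDDDDDCBCB ⇒ B·B·B·B·B·B·AA·DD·AA·DD
    B ↦ DD
    C ↦ AA
    D ↦ B
  step 1 ⇒ step 2: BBBAA ⇒ DD·DD·DD·CB·CB
    A ↦ CB

A->CB, B->DD, C->AA, D->B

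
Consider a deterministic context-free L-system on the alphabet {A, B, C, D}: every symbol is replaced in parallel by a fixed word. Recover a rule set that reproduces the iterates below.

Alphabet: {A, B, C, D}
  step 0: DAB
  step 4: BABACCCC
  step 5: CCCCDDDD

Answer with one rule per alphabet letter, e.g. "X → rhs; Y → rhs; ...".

  step 4 ⇒ step 5: BABACCCC ⇒ C·C·C·C·D·D·D·D
    A ↦ C
    B ↦ C
    C ↦ D
    D ↦ BA  (constrained at step 0)

A->C, B->C, C->D, D->BA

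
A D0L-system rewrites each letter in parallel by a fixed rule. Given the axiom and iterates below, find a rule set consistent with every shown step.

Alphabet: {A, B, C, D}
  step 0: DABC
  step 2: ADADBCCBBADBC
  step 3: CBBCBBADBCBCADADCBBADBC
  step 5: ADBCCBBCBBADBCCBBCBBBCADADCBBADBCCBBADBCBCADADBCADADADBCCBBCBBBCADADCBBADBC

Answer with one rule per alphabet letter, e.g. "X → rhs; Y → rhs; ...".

A->C, B->AD, C->BC, D->BB

  step 2 ⇒ step 3: ADADBCCBBADBC ⇒ C·BB·C·BB·AD·BC·BC·AD·AD·C·BB·AD·BC
    A ↦ C
    B ↦ AD
    C ↦ BC
    D ↦ BB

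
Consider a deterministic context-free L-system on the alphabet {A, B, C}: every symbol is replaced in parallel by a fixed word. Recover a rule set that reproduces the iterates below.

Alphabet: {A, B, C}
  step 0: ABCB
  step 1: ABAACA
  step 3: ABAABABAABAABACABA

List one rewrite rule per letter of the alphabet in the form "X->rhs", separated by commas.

A->AB, B->A, C->AC

  step 0 ⇒ step 1: ABCB ⇒ AB·A·AC·A
    A ↦ AB
    B ↦ A
    C ↦ AC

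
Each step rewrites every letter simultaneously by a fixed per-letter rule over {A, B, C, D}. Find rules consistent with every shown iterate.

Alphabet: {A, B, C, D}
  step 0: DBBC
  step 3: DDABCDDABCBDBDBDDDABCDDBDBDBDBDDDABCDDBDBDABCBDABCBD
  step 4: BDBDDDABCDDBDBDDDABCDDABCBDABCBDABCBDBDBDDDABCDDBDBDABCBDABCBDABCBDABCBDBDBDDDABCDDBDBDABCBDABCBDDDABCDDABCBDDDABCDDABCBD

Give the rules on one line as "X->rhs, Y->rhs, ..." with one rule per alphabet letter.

  step 3 ⇒ step 4: DDABCDDABCBDBDBDDDABCDDBDBDBDBDDDABCDDBDBDABCBDABCBD ⇒ BD·BD·DD·ABC·DD·BD·BD·DD·ABC·DD·ABC·BD·ABC·BD·ABC·BD·BD·BD·DD·ABC·DD·BD·BD·ABC·BD·ABC·BD·ABC·BD·ABC·BD·BD·BD·DD·ABC·DD·BD·BD·ABC·BD·ABC·BD·DD·ABC·DD·ABC·BD·DD·ABC·DD·ABC·BD
    A ↦ DD
    B ↦ ABC
    C ↦ DD
    D ↦ BD

A->DD, B->ABC, C->DD, D->BD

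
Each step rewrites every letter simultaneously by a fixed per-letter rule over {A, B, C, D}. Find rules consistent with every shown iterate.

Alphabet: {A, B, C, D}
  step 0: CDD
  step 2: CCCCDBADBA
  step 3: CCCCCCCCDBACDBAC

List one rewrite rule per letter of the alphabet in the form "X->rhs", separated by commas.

  step 2 ⇒ step 3: CCCCDBADBA ⇒ CC·CC·CC·CC·DB·A·C·DB·A·C
    A ↦ C
    B ↦ A
    C ↦ CC
    D ↦ DB

A->C, B->A, C->CC, D->DB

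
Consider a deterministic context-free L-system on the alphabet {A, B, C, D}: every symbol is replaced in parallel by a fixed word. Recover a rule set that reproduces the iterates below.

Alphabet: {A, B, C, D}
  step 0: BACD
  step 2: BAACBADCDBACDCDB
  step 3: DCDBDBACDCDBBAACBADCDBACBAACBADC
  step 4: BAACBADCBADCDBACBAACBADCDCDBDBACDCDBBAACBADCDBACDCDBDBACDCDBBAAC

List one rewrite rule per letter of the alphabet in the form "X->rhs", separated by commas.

A->DB, B->DC, C->AC, D->BA

  step 3 ⇒ step 4: DCDBDBACDCDBBAACBADCDBACBAACBADC ⇒ BA·AC·BA·DC·BA·DC·DB·AC·BA·AC·BA·DC·DC·DB·DB·AC·DC·DB·BA·AC·BA·DC·DB·AC·DC·DB·DB·AC·DC·DB·BA·AC
    A ↦ DB
    B ↦ DC
    C ↦ AC
    D ↦ BA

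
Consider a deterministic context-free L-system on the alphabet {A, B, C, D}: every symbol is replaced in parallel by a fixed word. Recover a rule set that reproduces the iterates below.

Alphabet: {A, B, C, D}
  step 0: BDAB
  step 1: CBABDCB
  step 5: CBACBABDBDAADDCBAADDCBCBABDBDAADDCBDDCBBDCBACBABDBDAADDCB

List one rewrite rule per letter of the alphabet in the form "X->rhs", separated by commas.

  step 0 ⇒ step 1: BDAB ⇒ CB·A·BD·CB
    A ↦ BD
    B ↦ CB
    D ↦ A
    C ↦ DD  (constrained at step 1)

A->BD, B->CB, C->DD, D->A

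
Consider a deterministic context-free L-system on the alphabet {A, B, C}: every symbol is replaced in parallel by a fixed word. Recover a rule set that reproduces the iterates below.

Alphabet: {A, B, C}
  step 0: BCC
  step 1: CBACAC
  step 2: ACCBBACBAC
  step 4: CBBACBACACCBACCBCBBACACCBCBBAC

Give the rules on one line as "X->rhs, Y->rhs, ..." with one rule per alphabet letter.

  step 1 ⇒ step 2: CBACAC ⇒ AC·CB·B·AC·B·AC
    A ↦ B
    B ↦ CB
    C ↦ AC

A->B, B->CB, C->AC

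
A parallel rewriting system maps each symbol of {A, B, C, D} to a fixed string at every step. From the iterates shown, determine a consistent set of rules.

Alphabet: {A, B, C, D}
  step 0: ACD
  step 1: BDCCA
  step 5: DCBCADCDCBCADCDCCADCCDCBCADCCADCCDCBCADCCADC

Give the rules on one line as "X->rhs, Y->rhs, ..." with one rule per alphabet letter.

  step 0 ⇒ step 1: ACD ⇒ B·DC·CA
    A ↦ B
    C ↦ DC
    D ↦ CA
    B ↦ C  (constrained at step 1)

A->B, B->C, C->DC, D->CA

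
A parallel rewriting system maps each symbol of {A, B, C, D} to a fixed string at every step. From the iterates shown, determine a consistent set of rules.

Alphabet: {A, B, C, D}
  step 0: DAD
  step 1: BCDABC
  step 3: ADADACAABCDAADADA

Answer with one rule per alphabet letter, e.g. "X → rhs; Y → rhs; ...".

  step 0 ⇒ step 1: DAD ⇒ BC·DA·BC
    A ↦ DA
    D ↦ BC
    B ↦ CA  (constrained at step 1)
    C ↦ A  (constrained at step 1)

A->DA, B->CA, C->A, D->BC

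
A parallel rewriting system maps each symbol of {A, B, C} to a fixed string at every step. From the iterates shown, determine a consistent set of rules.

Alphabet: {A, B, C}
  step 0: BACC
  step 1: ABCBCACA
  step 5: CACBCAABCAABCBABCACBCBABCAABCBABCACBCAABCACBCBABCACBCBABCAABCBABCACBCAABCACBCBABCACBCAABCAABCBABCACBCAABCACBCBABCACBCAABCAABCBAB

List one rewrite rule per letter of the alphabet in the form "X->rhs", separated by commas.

A->CB, B->AB, C->CA

  step 0 ⇒ step 1: BACC ⇒ AB·CB·CA·CA
    A ↦ CB
    B ↦ AB
    C ↦ CA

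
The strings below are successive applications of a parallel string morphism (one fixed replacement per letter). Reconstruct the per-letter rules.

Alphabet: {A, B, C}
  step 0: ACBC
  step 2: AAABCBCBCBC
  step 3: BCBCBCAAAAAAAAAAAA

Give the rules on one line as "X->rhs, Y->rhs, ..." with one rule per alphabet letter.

A->BC, B->AA, C->A

  step 2 ⇒ step 3: AAABCBCBCBC ⇒ BC·BC·BC·AA·A·AA·A·AA·A·AA·A
    A ↦ BC
    B ↦ AA
    C ↦ A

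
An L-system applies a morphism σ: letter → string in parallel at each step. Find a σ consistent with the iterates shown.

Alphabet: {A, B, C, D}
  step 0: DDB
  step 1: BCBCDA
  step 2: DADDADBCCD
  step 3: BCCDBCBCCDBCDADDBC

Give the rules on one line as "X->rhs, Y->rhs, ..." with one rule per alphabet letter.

  step 2 ⇒ step 3: DADDADBCCD ⇒ BC·CD·BC·BC·CD·BC·DA·D·D·BC
    A ↦ CD
    B ↦ DA
    C ↦ D
    D ↦ BC

A->CD, B->DA, C->D, D->BC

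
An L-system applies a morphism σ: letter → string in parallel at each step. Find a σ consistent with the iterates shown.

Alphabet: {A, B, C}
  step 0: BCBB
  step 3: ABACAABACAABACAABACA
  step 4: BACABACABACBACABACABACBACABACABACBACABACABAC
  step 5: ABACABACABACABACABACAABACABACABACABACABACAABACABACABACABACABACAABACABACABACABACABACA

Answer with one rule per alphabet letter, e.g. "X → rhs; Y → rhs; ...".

  step 4 ⇒ step 5: BACABACABACBACABACABACBACABACABACBACABACABAC ⇒ A·BAC·A·BAC·A·BAC·A·BAC·A·BAC·A·A·BAC·A·BAC·A·BAC·A·BAC·A·BAC·A·A·BAC·A·BAC·A·BAC·A·BAC·A·BAC·A·A·BAC·A·BAC·A·BAC·A·BAC·A·BAC·A
    A ↦ BAC
    B ↦ A
    C ↦ A

A->BAC, B->A, C->A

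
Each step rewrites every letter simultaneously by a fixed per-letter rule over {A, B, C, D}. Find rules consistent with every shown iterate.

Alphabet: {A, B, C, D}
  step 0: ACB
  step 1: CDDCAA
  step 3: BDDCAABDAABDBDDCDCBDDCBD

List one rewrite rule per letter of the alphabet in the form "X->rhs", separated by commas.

A->CD, B->AA, C->DC, D->BD

  step 0 ⇒ step 1: ACB ⇒ CD·DC·AA
    A ↦ CD
    B ↦ AA
    C ↦ DC
    D ↦ BD  (constrained at step 1)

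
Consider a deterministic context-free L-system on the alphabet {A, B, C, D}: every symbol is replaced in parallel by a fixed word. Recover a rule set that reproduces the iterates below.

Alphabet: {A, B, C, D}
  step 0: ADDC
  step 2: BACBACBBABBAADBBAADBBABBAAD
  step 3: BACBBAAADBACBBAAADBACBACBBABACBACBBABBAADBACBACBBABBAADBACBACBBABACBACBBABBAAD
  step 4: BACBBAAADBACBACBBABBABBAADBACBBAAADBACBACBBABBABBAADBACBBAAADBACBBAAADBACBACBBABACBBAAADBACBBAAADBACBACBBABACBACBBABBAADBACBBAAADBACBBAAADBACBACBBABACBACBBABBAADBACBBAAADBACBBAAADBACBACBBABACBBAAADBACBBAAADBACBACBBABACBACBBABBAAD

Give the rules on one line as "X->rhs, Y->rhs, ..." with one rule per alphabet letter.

A->BBA, B->BAC, C->AAD, D->AD

  step 3 ⇒ step 4: BACBBAAADBACBBAAADBACBACBBABACBACBBABBAADBACBACBBABBAADBACBACBBABACBACBBABBAAD ⇒ BAC·BBA·AAD·BAC·BAC·BBA·BBA·BBA·AD·BAC·BBA·AAD·BAC·BAC·BBA·BBA·BBA·AD·BAC·BBA·AAD·BAC·BBA·AAD·BAC·BAC·BBA·BAC·BBA·AAD·BAC·BBA·AAD·BAC·BAC·BBA·BAC·BAC·BBA·BBA·AD·BAC·BBA·AAD·BAC·BBA·AAD·BAC·BAC·BBA·BAC·BAC·BBA·BBA·AD·BAC·BBA·AAD·BAC·BBA·AAD·BAC·BAC·BBA·BAC·BBA·AAD·BAC·BBA·AAD·BAC·BAC·BBA·BAC·BAC·BBA·BBA·AD
    A ↦ BBA
    B ↦ BAC
    C ↦ AAD
    D ↦ AD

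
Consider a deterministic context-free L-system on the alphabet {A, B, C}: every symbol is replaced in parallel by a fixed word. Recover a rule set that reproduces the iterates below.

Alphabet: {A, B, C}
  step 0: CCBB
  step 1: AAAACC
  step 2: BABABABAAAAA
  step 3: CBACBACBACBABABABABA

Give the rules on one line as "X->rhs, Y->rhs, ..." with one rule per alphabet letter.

  step 2 ⇒ step 3: BABABABAAAAA ⇒ C·BA·C·BA·C·BA·C·BA·BA·BA·BA·BA
    A ↦ BA
    B ↦ C
  step 0 ⇒ step 1: CCBB ⇒ AA·AA·C·C
    C ↦ AA

A->BA, B->C, C->AA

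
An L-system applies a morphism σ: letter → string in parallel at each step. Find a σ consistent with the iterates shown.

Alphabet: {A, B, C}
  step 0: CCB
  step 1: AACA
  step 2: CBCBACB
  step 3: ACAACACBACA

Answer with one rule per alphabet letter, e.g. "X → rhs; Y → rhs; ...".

A->CB, B->CA, C->A

  step 2 ⇒ step 3: CBCBACB ⇒ A·CA·A·CA·CB·A·CA
    A ↦ CB
    B ↦ CA
    C ↦ A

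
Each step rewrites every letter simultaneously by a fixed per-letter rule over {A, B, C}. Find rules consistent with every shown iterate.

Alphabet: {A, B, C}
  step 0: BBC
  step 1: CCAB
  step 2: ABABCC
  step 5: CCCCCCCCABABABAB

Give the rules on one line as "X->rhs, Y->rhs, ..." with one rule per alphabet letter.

A->C, B->C, C->AB

  step 1 ⇒ step 2: CCAB ⇒ AB·AB·C·C
    A ↦ C
    B ↦ C
    C ↦ AB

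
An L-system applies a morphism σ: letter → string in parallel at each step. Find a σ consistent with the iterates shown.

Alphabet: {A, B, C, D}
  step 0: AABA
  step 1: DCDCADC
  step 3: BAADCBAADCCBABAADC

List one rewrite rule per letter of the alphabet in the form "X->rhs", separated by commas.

  step 0 ⇒ step 1: AABA ⇒ DC·DC·A·DC
    A ↦ DC
    B ↦ A
    C ↦ BA  (constrained at step 1)
    D ↦ C  (constrained at step 1)

A->DC, B->A, C->BA, D->C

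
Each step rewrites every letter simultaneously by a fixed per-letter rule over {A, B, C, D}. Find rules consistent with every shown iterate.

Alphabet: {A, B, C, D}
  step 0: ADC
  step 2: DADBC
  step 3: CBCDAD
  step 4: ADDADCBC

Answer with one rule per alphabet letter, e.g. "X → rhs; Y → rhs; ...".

  step 3 ⇒ step 4: CBCDAD ⇒ AD·D·AD·C·B·C
    A ↦ B
    B ↦ D
    C ↦ AD
    D ↦ C

A->B, B->D, C->AD, D->C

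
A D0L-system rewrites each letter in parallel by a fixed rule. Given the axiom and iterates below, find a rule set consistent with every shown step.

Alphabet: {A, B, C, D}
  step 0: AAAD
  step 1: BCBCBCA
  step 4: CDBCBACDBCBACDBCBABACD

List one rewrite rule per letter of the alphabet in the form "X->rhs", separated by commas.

A->BC, B->CD, C->B, D->A

  step 0 ⇒ step 1: AAAD ⇒ BC·BC·BC·A
    A ↦ BC
    D ↦ A
    B ↦ CD  (constrained at step 1)
    C ↦ B  (constrained at step 1)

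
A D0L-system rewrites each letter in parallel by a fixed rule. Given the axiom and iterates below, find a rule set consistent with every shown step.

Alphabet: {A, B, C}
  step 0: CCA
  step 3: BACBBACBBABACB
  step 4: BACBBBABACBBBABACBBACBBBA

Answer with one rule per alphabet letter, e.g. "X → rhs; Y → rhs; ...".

  step 3 ⇒ step 4: BACBBACBBABACB ⇒ BA·CB·B·BA·BA·CB·B·BA·BA·CB·BA·CB·B·BA
    A ↦ CB
    B ↦ BA
    C ↦ B

A->CB, B->BA, C->B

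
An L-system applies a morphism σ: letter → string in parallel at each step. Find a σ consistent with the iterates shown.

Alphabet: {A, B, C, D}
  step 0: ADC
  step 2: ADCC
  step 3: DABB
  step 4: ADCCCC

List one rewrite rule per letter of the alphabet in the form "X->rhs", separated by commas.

A->D, B->CC, C->B, D->A

  step 3 ⇒ step 4: DABB ⇒ A·D·CC·CC
    A ↦ D
    B ↦ CC
    D ↦ A
  step 2 ⇒ step 3: ADCC ⇒ D·A·B·B
    C ↦ B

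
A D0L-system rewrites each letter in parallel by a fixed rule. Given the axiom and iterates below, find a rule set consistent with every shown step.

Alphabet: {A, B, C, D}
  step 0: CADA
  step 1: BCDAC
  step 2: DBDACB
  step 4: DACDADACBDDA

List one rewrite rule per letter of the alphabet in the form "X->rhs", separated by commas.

  step 1 ⇒ step 2: BCDAC ⇒ D·B·DA·C·B
    A ↦ C
    B ↦ D
    C ↦ B
    D ↦ DA

A->C, B->D, C->B, D->DA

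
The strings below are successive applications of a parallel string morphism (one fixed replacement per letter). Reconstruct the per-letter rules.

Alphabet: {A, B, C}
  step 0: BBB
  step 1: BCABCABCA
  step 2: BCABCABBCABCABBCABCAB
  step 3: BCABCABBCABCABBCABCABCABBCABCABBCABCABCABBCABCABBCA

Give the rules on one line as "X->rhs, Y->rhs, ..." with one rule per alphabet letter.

A->B, B->BCA, C->BCA

  step 2 ⇒ step 3: BCABCABBCABCABBCABCAB ⇒ BCA·BCA·B·BCA·BCA·B·BCA·BCA·BCA·B·BCA·BCA·B·BCA·BCA·BCA·B·BCA·BCA·B·BCA
    A ↦ B
    B ↦ BCA
    C ↦ BCA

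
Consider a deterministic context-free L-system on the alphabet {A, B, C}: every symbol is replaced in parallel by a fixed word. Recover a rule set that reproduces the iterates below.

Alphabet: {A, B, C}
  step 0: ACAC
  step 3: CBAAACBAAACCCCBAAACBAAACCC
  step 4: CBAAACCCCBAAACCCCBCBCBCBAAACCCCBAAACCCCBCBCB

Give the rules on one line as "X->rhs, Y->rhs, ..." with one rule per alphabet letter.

  step 3 ⇒ step 4: CBAAACBAAACCCCBAAACBAAACCC ⇒ CB·AAA·C·C·C·CB·AAA·C·C·C·CB·CB·CB·CB·AAA·C·C·C·CB·AAA·C·C·C·CB·CB·CB
    A ↦ C
    B ↦ AAA
    C ↦ CB

A->C, B->AAA, C->CB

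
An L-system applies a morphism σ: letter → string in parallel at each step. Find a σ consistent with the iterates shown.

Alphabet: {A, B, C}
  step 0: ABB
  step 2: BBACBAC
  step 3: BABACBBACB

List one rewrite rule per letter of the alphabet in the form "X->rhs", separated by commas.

A->C, B->BA, C->B

  step 2 ⇒ step 3: BBACBAC ⇒ BA·BA·C·B·BA·C·B
    A ↦ C
    B ↦ BA
    C ↦ B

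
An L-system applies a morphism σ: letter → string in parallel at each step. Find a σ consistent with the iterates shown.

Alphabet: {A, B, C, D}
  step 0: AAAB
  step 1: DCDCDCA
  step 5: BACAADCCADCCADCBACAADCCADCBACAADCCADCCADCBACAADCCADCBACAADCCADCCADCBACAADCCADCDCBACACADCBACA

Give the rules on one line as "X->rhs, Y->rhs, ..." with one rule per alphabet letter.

  step 0 ⇒ step 1: AAAB ⇒ DC·DC·DC·A
    A ↦ DC
    B ↦ A
    C ↦ CA  (constrained at step 1)
    D ↦ BA  (constrained at step 1)

A->DC, B->A, C->CA, D->BA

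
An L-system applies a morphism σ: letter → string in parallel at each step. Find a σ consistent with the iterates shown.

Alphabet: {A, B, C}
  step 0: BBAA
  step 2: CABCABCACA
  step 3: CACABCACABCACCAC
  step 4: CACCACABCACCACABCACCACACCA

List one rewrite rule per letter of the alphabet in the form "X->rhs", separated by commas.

A->C, B->AB, C->CA

  step 3 ⇒ step 4: CACABCACABCACCAC ⇒ CA·C·CA·C·AB·CA·C·CA·C·AB·CA·C·CA·CA·C·CA
    A ↦ C
    B ↦ AB
    C ↦ CA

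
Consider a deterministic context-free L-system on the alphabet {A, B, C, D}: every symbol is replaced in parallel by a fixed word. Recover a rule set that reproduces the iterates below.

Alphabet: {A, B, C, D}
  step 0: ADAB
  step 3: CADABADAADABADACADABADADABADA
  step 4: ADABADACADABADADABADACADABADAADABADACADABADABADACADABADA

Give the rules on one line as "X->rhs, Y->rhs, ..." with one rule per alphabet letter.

  step 3 ⇒ step 4: CADABADAADABADACADABADADABADA ⇒ A·DA·BA·DA·CA·DA·BA·DA·DA·BA·DA·CA·DA·BA·DA·A·DA·BA·DA·CA·DA·BA·DA·BA·DA·CA·DA·BA·DA
    A ↦ DA
    B ↦ CA
    C ↦ A
    D ↦ BA

A->DA, B->CA, C->A, D->BA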